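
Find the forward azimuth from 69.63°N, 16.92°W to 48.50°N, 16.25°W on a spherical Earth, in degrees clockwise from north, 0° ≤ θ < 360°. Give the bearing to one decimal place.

178.8°

Δλ = -16.25 − -16.92 = 0.67°.
θ = atan2( sin Δλ · cos φ₂ , cos φ₁ · sin φ₂ − sin φ₁ · cos φ₂ · cos Δλ )
  = atan2(0.00775, -0.36044) = 178.769° → normalised to [0°, 360°): 178.769°.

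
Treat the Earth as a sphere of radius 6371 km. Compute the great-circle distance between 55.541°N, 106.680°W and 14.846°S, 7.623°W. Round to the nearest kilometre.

Δλ = -7.623 − -106.680 = 99.057°.
Δφ = -14.846 − 55.541 = -70.387°.
a = sin²(Δφ/2) + cos φ₁ · cos φ₂ · sin²(Δλ/2) = 0.648679.
c = 2·atan2(√a, √(1−a)) = 1.87272 rad → d = 6371·c ≈ 11931.11 km.

11931 km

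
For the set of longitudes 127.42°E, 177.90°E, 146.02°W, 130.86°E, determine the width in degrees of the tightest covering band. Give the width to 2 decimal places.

86.56°

Sort the longitudes: -146.02°, +127.42°, +130.86°, +177.90°.
Eastward gaps between consecutive values (wrapping around): 273.44°, 3.44°, 47.04°, 36.08°.
Largest gap = 273.44° ⇒ minimal covering band is its complement: 360° − 273.44° = 86.56°.
Band runs from +127.42° eastward to -146.02°, crossing the antimeridian.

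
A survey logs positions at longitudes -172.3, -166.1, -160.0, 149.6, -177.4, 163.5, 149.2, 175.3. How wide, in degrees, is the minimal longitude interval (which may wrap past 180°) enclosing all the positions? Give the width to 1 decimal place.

Sort the longitudes: -177.4°, -172.3°, -166.1°, -160.0°, +149.2°, +149.6°, +163.5°, +175.3°.
Eastward gaps between consecutive values (wrapping around): 5.1°, 6.2°, 6.1°, 309.2°, 0.4°, 13.9°, 11.8°, 7.3°.
Largest gap = 309.2° ⇒ minimal covering band is its complement: 360° − 309.2° = 50.8°.
Band runs from +149.2° eastward to -160.0°, crossing the antimeridian.

50.8°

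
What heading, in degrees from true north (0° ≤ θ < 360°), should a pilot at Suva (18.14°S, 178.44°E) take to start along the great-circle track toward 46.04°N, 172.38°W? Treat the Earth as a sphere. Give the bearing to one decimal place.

7.0°

Δλ = -172.38 − 178.44 = -350.82°; wrapped into (−180°, 180°]: 9.18°.
θ = atan2( sin Δλ · cos φ₂ , cos φ₁ · sin φ₂ − sin φ₁ · cos φ₂ · cos Δλ )
  = atan2(0.11074, 0.89740) = 7.035° → normalised to [0°, 360°): 7.035°.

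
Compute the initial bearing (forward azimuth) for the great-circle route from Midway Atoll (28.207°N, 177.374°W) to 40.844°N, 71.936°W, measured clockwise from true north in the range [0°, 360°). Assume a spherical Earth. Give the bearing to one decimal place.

47.4°

Δλ = -71.936 − -177.374 = 105.438°.
θ = atan2( sin Δλ · cos φ₂ , cos φ₁ · sin φ₂ − sin φ₁ · cos φ₂ · cos Δλ )
  = atan2(0.72920, 0.67152) = 47.358° → normalised to [0°, 360°): 47.358°.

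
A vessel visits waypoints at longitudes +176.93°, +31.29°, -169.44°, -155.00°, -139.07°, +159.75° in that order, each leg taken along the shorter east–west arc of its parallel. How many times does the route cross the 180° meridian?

Leg 1: +176.93° → +31.29°, shortest Δλ = -145.64° (west) — does not cross 180°.
Leg 2: +31.29° → -169.44°, shortest Δλ = 159.27° (east) — crosses 180°.
Leg 3: -169.44° → -155.00°, shortest Δλ = 14.44° (east) — does not cross 180°.
Leg 4: -155.00° → -139.07°, shortest Δλ = 15.93° (east) — does not cross 180°.
Leg 5: -139.07° → +159.75°, shortest Δλ = -61.18° (west) — crosses 180°.
Total crossings: 2.

2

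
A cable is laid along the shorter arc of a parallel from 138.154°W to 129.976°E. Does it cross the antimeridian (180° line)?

Yes

Naïve |129.976 − -138.154| = 268.13° > 180°, so the shorter arc goes the other way round — across 180°.
Signed shortest Δλ = ((129.976 − -138.154 + 180) mod 360) − 180 = -91.87°.
Going west by 91.87° from -138.154° passes through 180° before reaching +129.976°.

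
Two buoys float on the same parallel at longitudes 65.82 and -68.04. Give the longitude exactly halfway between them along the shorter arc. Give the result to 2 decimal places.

-1.11°

Signed shortest Δλ from +65.82° to -68.04° is -133.86°.
Midpoint longitude = +65.82° + (-133.86°)/2 = +65.82° − 66.93° = -1.11°.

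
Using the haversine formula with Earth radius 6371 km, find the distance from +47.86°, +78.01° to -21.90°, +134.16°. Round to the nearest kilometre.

9560 km

Δλ = 134.16 − 78.01 = 56.15°.
Δφ = -21.90 − 47.86 = -69.76°.
a = sin²(Δφ/2) + cos φ₁ · cos φ₂ · sin²(Δλ/2) = 0.464907.
c = 2·atan2(√a, √(1−a)) = 1.50055 rad → d = 6371·c ≈ 9560.02 km.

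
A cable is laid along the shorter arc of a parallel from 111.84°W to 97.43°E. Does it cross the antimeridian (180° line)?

Naïve |97.43 − -111.84| = 209.27° > 180°, so the shorter arc goes the other way round — across 180°.
Signed shortest Δλ = ((97.43 − -111.84 + 180) mod 360) − 180 = -150.73°.
Going west by 150.73° from -111.84° passes through 180° before reaching +97.43°.

Yes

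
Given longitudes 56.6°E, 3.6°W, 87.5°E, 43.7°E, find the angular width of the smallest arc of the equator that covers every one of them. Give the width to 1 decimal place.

91.1°

Sort the longitudes: -3.6°, +43.7°, +56.6°, +87.5°.
Eastward gaps between consecutive values (wrapping around): 47.3°, 12.9°, 30.9°, 268.9°.
Largest gap = 268.9° ⇒ minimal covering band is its complement: 360° − 268.9° = 91.1°.
Band runs from -3.6° eastward to +87.5°.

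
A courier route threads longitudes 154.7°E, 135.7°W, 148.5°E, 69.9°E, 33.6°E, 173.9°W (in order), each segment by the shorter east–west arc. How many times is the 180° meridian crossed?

3

Leg 1: +154.7° → -135.7°, shortest Δλ = 69.6° (east) — crosses 180°.
Leg 2: -135.7° → +148.5°, shortest Δλ = -75.8° (west) — crosses 180°.
Leg 3: +148.5° → +69.9°, shortest Δλ = -78.6° (west) — does not cross 180°.
Leg 4: +69.9° → +33.6°, shortest Δλ = -36.3° (west) — does not cross 180°.
Leg 5: +33.6° → -173.9°, shortest Δλ = 152.5° (east) — crosses 180°.
Total crossings: 3.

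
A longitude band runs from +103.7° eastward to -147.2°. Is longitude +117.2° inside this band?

Band width going east from +103.7° to -147.2°: ((-147.2 − 103.7) mod 360) = 109.1°.
Offset of +117.2° east of the west edge: ((117.2 − 103.7) mod 360) = 13.5°.
13.5° ≤ 109.1° ⇒ inside.

Yes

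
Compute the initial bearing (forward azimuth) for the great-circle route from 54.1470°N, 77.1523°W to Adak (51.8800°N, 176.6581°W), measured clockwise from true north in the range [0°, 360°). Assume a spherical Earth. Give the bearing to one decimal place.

Δλ = -176.6581 − -77.1523 = -99.5058°.
θ = atan2( sin Δλ · cos φ₂ , cos φ₁ · sin φ₂ − sin φ₁ · cos φ₂ · cos Δλ )
  = atan2(-0.60883, 0.54342) = -48.249° → normalised to [0°, 360°): 311.751°.

311.8°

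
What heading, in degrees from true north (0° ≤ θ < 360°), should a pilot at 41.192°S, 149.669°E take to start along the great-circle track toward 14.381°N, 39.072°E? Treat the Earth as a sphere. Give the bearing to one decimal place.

267.6°

Δλ = 39.072 − 149.669 = -110.597°.
θ = atan2( sin Δλ · cos φ₂ , cos φ₁ · sin φ₂ − sin φ₁ · cos φ₂ · cos Δλ )
  = atan2(-0.90675, -0.03753) = -92.370° → normalised to [0°, 360°): 267.630°.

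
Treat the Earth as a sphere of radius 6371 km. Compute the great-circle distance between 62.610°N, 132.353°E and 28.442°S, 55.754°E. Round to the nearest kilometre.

Δλ = 55.754 − 132.353 = -76.599°.
Δφ = -28.442 − 62.610 = -91.052°.
a = sin²(Δφ/2) + cos φ₁ · cos φ₂ · sin²(Δλ/2) = 0.664562.
c = 2·atan2(√a, √(1−a)) = 1.90617 rad → d = 6371·c ≈ 12144.22 km.

12144 km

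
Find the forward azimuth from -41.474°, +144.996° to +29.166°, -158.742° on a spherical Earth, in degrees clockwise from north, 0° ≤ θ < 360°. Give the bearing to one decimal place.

Δλ = -158.742 − 144.996 = -303.738°; wrapped into (−180°, 180°]: 56.262°.
θ = atan2( sin Δλ · cos φ₂ , cos φ₁ · sin φ₂ − sin φ₁ · cos φ₂ · cos Δλ )
  = atan2(0.72615, 0.68634) = 46.615° → normalised to [0°, 360°): 46.615°.

46.6°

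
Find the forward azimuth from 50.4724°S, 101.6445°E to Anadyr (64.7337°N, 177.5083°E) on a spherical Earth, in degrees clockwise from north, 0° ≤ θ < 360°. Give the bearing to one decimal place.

Δλ = 177.5083 − 101.6445 = 75.8638°.
θ = atan2( sin Δλ · cos φ₂ , cos φ₁ · sin φ₂ − sin φ₁ · cos φ₂ · cos Δλ )
  = atan2(0.41390, 0.65597) = 32.251° → normalised to [0°, 360°): 32.251°.

32.3°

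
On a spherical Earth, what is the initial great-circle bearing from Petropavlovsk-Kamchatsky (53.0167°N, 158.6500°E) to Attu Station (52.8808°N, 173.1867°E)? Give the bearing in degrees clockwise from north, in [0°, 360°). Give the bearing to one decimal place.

Δλ = 173.1867 − 158.6500 = 14.5367°.
θ = atan2( sin Δλ · cos φ₂ , cos φ₁ · sin φ₂ − sin φ₁ · cos φ₂ · cos Δλ )
  = atan2(0.15147, 0.01306) = 85.072° → normalised to [0°, 360°): 85.072°.

85.1°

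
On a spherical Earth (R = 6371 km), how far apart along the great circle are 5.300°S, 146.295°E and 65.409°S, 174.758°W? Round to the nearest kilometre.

Δλ = -174.758 − 146.295 = -321.053°; wrapped into (−180°, 180°]: 38.947°.
Δφ = -65.409 − -5.300 = -60.109°.
a = sin²(Δφ/2) + cos φ₁ · cos φ₂ · sin²(Δλ/2) = 0.296874.
c = 2·atan2(√a, √(1−a)) = 1.15245 rad → d = 6371·c ≈ 7342.25 km.

7342 km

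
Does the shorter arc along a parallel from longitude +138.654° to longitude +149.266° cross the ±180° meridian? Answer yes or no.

Signed shortest Δλ = ((149.266 − 138.654 + 180) mod 360) − 180 = 10.612°.
Going east by 10.612° from +138.654° reaches +149.266° without touching 180°.

No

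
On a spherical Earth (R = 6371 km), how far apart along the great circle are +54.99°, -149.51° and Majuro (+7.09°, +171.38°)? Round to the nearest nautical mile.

3430 nmi

Δλ = 171.38 − -149.51 = 320.89°; wrapped into (−180°, 180°]: -39.11°.
Δφ = 7.09 − 54.99 = -47.90°.
a = sin²(Δφ/2) + cos φ₁ · cos φ₂ · sin²(Δλ/2) = 0.228570.
c = 2·atan2(√a, √(1−a)) = 0.99696 rad → d = 6371·c ≈ 6351.62 km ≈ 3429.60 nmi.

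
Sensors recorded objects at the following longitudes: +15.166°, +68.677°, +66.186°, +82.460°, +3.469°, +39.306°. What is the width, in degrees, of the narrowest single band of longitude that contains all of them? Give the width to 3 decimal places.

78.991°

Sort the longitudes: +3.469°, +15.166°, +39.306°, +66.186°, +68.677°, +82.460°.
Eastward gaps between consecutive values (wrapping around): 11.697°, 24.140°, 26.880°, 2.491°, 13.783°, 281.009°.
Largest gap = 281.009° ⇒ minimal covering band is its complement: 360° − 281.009° = 78.991°.
Band runs from +3.469° eastward to +82.460°.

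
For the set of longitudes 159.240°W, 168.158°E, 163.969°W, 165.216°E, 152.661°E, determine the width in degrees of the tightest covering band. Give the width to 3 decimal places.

48.099°

Sort the longitudes: -163.969°, -159.240°, +152.661°, +165.216°, +168.158°.
Eastward gaps between consecutive values (wrapping around): 4.729°, 311.901°, 12.555°, 2.942°, 27.873°.
Largest gap = 311.901° ⇒ minimal covering band is its complement: 360° − 311.901° = 48.099°.
Band runs from +152.661° eastward to -159.240°, crossing the antimeridian.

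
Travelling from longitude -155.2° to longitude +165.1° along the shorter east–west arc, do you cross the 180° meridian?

Yes

Naïve |165.1 − -155.2| = 320.3° > 180°, so the shorter arc goes the other way round — across 180°.
Signed shortest Δλ = ((165.1 − -155.2 + 180) mod 360) − 180 = -39.7°.
Going west by 39.7° from -155.2° passes through 180° before reaching +165.1°.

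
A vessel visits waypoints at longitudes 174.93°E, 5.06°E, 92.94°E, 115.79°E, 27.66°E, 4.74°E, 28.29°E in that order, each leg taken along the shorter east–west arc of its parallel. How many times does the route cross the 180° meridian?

Leg 1: +174.93° → +5.06°, shortest Δλ = -169.87° (west) — does not cross 180°.
Leg 2: +5.06° → +92.94°, shortest Δλ = 87.88° (east) — does not cross 180°.
Leg 3: +92.94° → +115.79°, shortest Δλ = 22.85° (east) — does not cross 180°.
Leg 4: +115.79° → +27.66°, shortest Δλ = -88.13° (west) — does not cross 180°.
Leg 5: +27.66° → +4.74°, shortest Δλ = -22.92° (west) — does not cross 180°.
Leg 6: +4.74° → +28.29°, shortest Δλ = 23.55° (east) — does not cross 180°.
Total crossings: 0.

0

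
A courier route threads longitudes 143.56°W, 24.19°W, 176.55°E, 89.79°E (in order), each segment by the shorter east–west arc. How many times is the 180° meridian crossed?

Leg 1: -143.56° → -24.19°, shortest Δλ = 119.37° (east) — does not cross 180°.
Leg 2: -24.19° → +176.55°, shortest Δλ = -159.26° (west) — crosses 180°.
Leg 3: +176.55° → +89.79°, shortest Δλ = -86.76° (west) — does not cross 180°.
Total crossings: 1.

1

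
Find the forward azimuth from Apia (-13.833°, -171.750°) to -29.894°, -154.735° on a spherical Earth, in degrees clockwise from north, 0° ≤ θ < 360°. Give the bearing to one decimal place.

Δλ = -154.735 − -171.750 = 17.015°.
θ = atan2( sin Δλ · cos φ₂ , cos φ₁ · sin φ₂ − sin φ₁ · cos φ₂ · cos Δλ )
  = atan2(0.25369, -0.28573) = 138.400° → normalised to [0°, 360°): 138.400°.

138.4°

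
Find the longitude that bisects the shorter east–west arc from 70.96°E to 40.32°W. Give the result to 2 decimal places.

15.32°E

Signed shortest Δλ from +70.96° to -40.32° is -111.28°.
Midpoint longitude = +70.96° + (-111.28°)/2 = +70.96° − 55.64° = +15.32°.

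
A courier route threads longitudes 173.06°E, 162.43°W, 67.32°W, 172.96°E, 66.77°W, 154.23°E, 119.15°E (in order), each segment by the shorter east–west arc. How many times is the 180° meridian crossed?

4

Leg 1: +173.06° → -162.43°, shortest Δλ = 24.51° (east) — crosses 180°.
Leg 2: -162.43° → -67.32°, shortest Δλ = 95.11° (east) — does not cross 180°.
Leg 3: -67.32° → +172.96°, shortest Δλ = -119.72° (west) — crosses 180°.
Leg 4: +172.96° → -66.77°, shortest Δλ = 120.27° (east) — crosses 180°.
Leg 5: -66.77° → +154.23°, shortest Δλ = -139.0° (west) — crosses 180°.
Leg 6: +154.23° → +119.15°, shortest Δλ = -35.08° (west) — does not cross 180°.
Total crossings: 4.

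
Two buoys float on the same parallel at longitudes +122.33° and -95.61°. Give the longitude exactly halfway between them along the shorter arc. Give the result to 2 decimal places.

Signed shortest Δλ from +122.33° to -95.61° is +142.06°.
Midpoint longitude = +122.33° + (+142.06°)/2 = +122.33° + 71.03° = +193.36°.
Normalise into (−180°, 180°]: -166.64°.
(The naïve average (+122.33 + -95.61)/2 = 13.36° is on the wrong side of the globe.)

-166.64°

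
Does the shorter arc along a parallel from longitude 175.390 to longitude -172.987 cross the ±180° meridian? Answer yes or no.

Yes

Naïve |-172.987 − 175.390| = 348.377° > 180°, so the shorter arc goes the other way round — across 180°.
Signed shortest Δλ = ((-172.987 − 175.390 + 180) mod 360) − 180 = 11.623°.
Going east by 11.623° from +175.390° passes through 180° before reaching -172.987°.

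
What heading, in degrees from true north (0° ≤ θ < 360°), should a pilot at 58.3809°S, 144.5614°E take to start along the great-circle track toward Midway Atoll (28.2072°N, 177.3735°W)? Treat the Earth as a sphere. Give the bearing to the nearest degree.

33°

Δλ = -177.3735 − 144.5614 = -321.9349°; wrapped into (−180°, 180°]: 38.0651°.
θ = atan2( sin Δλ · cos φ₂ , cos φ₁ · sin φ₂ − sin φ₁ · cos φ₂ · cos Δλ )
  = atan2(0.54334, 0.83862) = 32.939° → normalised to [0°, 360°): 32.939°.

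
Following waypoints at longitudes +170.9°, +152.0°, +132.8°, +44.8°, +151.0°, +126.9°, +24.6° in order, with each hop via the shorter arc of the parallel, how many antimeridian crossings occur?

0

Leg 1: +170.9° → +152.0°, shortest Δλ = -18.9° (west) — does not cross 180°.
Leg 2: +152.0° → +132.8°, shortest Δλ = -19.2° (west) — does not cross 180°.
Leg 3: +132.8° → +44.8°, shortest Δλ = -88.0° (west) — does not cross 180°.
Leg 4: +44.8° → +151.0°, shortest Δλ = 106.2° (east) — does not cross 180°.
Leg 5: +151.0° → +126.9°, shortest Δλ = -24.1° (west) — does not cross 180°.
Leg 6: +126.9° → +24.6°, shortest Δλ = -102.3° (west) — does not cross 180°.
Total crossings: 0.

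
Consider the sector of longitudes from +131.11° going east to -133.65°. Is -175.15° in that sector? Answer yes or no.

Yes

Band width going east from +131.11° to -133.65°: ((-133.65 − 131.11) mod 360) = 95.24°.
Offset of -175.15° east of the west edge: ((-175.15 − 131.11) mod 360) = 53.74°.
53.74° ≤ 95.24° ⇒ inside.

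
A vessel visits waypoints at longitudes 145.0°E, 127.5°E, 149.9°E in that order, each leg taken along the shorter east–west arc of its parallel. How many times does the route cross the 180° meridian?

0

Leg 1: +145.0° → +127.5°, shortest Δλ = -17.5° (west) — does not cross 180°.
Leg 2: +127.5° → +149.9°, shortest Δλ = 22.4° (east) — does not cross 180°.
Total crossings: 0.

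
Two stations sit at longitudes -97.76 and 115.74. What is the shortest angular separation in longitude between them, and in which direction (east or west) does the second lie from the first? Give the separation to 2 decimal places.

146.50° west

Raw difference: 115.74 − -97.76 = 213.5°.
Normalise into (−180°, 180°]: 213.5° − 360° = -146.5°.
Negative ⇒ the second point lies to the west; separation 146.50°.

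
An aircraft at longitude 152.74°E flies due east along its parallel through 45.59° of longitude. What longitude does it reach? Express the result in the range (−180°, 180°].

161.67°W

Start at +152.74°; shift +45.59° → +198.33°.
+198.33° lies outside (−180°, 180°]; subtract 360° → -161.67°.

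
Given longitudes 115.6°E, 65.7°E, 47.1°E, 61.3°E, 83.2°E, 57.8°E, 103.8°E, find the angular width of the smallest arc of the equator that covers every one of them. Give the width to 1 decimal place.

Sort the longitudes: +47.1°, +57.8°, +61.3°, +65.7°, +83.2°, +103.8°, +115.6°.
Eastward gaps between consecutive values (wrapping around): 10.7°, 3.5°, 4.4°, 17.5°, 20.6°, 11.8°, 291.5°.
Largest gap = 291.5° ⇒ minimal covering band is its complement: 360° − 291.5° = 68.5°.
Band runs from +47.1° eastward to +115.6°.

68.5°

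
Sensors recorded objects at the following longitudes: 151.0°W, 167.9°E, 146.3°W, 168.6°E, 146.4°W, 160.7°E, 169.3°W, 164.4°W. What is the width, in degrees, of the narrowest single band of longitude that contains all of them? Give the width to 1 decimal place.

Sort the longitudes: -169.3°, -164.4°, -151.0°, -146.4°, -146.3°, +160.7°, +167.9°, +168.6°.
Eastward gaps between consecutive values (wrapping around): 4.9°, 13.4°, 4.6°, 0.1°, 307.0°, 7.2°, 0.7°, 22.1°.
Largest gap = 307.0° ⇒ minimal covering band is its complement: 360° − 307.0° = 53.0°.
Band runs from +160.7° eastward to -146.3°, crossing the antimeridian.

53.0°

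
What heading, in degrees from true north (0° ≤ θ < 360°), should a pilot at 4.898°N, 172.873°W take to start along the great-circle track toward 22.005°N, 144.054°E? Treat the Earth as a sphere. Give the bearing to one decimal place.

296.5°

Δλ = 144.054 − -172.873 = 316.927°; wrapped into (−180°, 180°]: -43.073°.
θ = atan2( sin Δλ · cos φ₂ , cos φ₁ · sin φ₂ − sin φ₁ · cos φ₂ · cos Δλ )
  = atan2(-0.63318, 0.31549) = -63.514° → normalised to [0°, 360°): 296.486°.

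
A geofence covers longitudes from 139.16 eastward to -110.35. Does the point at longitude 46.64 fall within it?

Band width going east from +139.16° to -110.35°: ((-110.35 − 139.16) mod 360) = 110.49°.
Offset of +46.64° east of the west edge: ((46.64 − 139.16) mod 360) = 267.48°.
267.48° > 110.49° ⇒ outside.

No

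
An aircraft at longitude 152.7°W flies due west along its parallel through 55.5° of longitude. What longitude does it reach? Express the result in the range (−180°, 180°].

151.8°E

Start at -152.7°; shift −55.5° → -208.2°.
-208.2° lies outside (−180°, 180°]; add 360° → +151.8°.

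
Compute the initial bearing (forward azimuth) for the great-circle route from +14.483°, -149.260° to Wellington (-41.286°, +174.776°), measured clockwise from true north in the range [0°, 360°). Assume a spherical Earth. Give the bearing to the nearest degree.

209°

Δλ = 174.776 − -149.260 = 324.036°; wrapped into (−180°, 180°]: -35.964°.
θ = atan2( sin Δλ · cos φ₂ , cos φ₁ · sin φ₂ − sin φ₁ · cos φ₂ · cos Δλ )
  = atan2(-0.44129, -0.79096) = -150.842° → normalised to [0°, 360°): 209.158°.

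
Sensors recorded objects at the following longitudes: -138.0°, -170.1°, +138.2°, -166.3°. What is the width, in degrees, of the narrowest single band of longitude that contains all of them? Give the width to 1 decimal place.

Sort the longitudes: -170.1°, -166.3°, -138.0°, +138.2°.
Eastward gaps between consecutive values (wrapping around): 3.8°, 28.3°, 276.2°, 51.7°.
Largest gap = 276.2° ⇒ minimal covering band is its complement: 360° − 276.2° = 83.8°.
Band runs from +138.2° eastward to -138.0°, crossing the antimeridian.

83.8°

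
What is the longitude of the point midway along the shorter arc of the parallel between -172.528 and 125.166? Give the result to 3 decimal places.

+156.319°

Signed shortest Δλ from -172.528° to +125.166° is -62.306°.
Midpoint longitude = -172.528° + (-62.306°)/2 = -172.528° − 31.153° = -203.681°.
Normalise into (−180°, 180°]: +156.319°.
(The naïve average (-172.528 + +125.166)/2 = -23.681° is on the wrong side of the globe.)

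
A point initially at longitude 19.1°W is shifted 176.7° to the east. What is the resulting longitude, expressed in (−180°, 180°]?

157.6°E

Start at -19.1°; shift +176.7° → +157.6°.
+157.6° already lies in (−180°, 180°].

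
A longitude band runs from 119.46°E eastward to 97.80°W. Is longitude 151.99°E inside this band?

Yes

Band width going east from +119.46° to -97.80°: ((-97.80 − 119.46) mod 360) = 142.74°.
Offset of +151.99° east of the west edge: ((151.99 − 119.46) mod 360) = 32.53°.
32.53° ≤ 142.74° ⇒ inside.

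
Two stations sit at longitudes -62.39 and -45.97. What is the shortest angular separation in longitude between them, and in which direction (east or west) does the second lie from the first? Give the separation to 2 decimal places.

Raw difference: -45.97 − -62.39 = 16.42°.
Normalise into (−180°, 180°]: 16.42° stays 16.42°.
Positive ⇒ the second point lies to the east; separation 16.42°.

16.42° east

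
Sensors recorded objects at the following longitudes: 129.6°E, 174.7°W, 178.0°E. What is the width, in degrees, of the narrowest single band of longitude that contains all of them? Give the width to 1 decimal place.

55.7°

Sort the longitudes: -174.7°, +129.6°, +178.0°.
Eastward gaps between consecutive values (wrapping around): 304.3°, 48.4°, 7.3°.
Largest gap = 304.3° ⇒ minimal covering band is its complement: 360° − 304.3° = 55.7°.
Band runs from +129.6° eastward to -174.7°, crossing the antimeridian.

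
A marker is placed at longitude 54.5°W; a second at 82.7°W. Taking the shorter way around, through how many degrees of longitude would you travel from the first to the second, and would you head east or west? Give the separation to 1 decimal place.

28.2° west

Raw difference: -82.7 − -54.5 = -28.2°.
Normalise into (−180°, 180°]: -28.2° stays -28.2°.
Negative ⇒ the second point lies to the west; separation 28.2°.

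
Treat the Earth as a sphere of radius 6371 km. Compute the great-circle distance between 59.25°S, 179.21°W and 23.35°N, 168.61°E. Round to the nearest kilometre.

Δλ = 168.61 − -179.21 = 347.82°; wrapped into (−180°, 180°]: -12.18°.
Δφ = 23.35 − -59.25 = 82.60°.
a = sin²(Δφ/2) + cos φ₁ · cos φ₂ · sin²(Δλ/2) = 0.440886.
c = 2·atan2(√a, √(1−a)) = 1.45229 rad → d = 6371·c ≈ 9252.54 km.

9253 km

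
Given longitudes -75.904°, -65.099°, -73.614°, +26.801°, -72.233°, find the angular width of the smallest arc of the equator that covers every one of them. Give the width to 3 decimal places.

Sort the longitudes: -75.904°, -73.614°, -72.233°, -65.099°, +26.801°.
Eastward gaps between consecutive values (wrapping around): 2.290°, 1.381°, 7.134°, 91.900°, 257.295°.
Largest gap = 257.295° ⇒ minimal covering band is its complement: 360° − 257.295° = 102.705°.
Band runs from -75.904° eastward to +26.801°.

102.705°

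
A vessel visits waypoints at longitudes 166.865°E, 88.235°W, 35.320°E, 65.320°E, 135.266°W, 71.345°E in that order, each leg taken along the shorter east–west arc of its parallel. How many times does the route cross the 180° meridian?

Leg 1: +166.865° → -88.235°, shortest Δλ = 104.9° (east) — crosses 180°.
Leg 2: -88.235° → +35.320°, shortest Δλ = 123.555° (east) — does not cross 180°.
Leg 3: +35.320° → +65.320°, shortest Δλ = 30.0° (east) — does not cross 180°.
Leg 4: +65.320° → -135.266°, shortest Δλ = 159.414° (east) — crosses 180°.
Leg 5: -135.266° → +71.345°, shortest Δλ = -153.389° (west) — crosses 180°.
Total crossings: 3.

3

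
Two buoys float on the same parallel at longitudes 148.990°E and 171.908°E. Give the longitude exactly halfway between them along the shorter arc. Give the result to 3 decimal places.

160.449°E

Signed shortest Δλ from +148.990° to +171.908° is +22.918°.
Midpoint longitude = +148.990° + (+22.918°)/2 = +148.990° + 11.459° = +160.449°.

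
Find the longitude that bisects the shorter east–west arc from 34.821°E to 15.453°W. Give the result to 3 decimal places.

9.684°E

Signed shortest Δλ from +34.821° to -15.453° is -50.274°.
Midpoint longitude = +34.821° + (-50.274°)/2 = +34.821° − 25.137° = +9.684°.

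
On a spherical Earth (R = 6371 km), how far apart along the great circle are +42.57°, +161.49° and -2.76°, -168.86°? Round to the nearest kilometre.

5854 km

Δλ = -168.86 − 161.49 = -330.35°; wrapped into (−180°, 180°]: 29.65°.
Δφ = -2.76 − 42.57 = -45.33°.
a = sin²(Δφ/2) + cos φ₁ · cos φ₂ · sin²(Δλ/2) = 0.196647.
c = 2·atan2(√a, √(1−a)) = 0.91889 rad → d = 6371·c ≈ 5854.22 km.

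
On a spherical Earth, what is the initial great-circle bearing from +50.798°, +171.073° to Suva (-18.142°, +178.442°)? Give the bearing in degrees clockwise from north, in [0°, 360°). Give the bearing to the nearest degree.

Δλ = 178.442 − 171.073 = 7.369°.
θ = atan2( sin Δλ · cos φ₂ , cos φ₁ · sin φ₂ − sin φ₁ · cos φ₂ · cos Δλ )
  = atan2(0.12188, -0.92712) = 172.511° → normalised to [0°, 360°): 172.511°.

173°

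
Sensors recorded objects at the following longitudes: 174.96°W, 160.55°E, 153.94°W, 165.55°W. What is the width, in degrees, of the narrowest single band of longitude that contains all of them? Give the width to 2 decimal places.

45.51°

Sort the longitudes: -174.96°, -165.55°, -153.94°, +160.55°.
Eastward gaps between consecutive values (wrapping around): 9.41°, 11.61°, 314.49°, 24.49°.
Largest gap = 314.49° ⇒ minimal covering band is its complement: 360° − 314.49° = 45.51°.
Band runs from +160.55° eastward to -153.94°, crossing the antimeridian.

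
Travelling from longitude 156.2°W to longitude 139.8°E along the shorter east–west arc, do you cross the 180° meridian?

Naïve |139.8 − -156.2| = 296.0° > 180°, so the shorter arc goes the other way round — across 180°.
Signed shortest Δλ = ((139.8 − -156.2 + 180) mod 360) − 180 = -64.0°.
Going west by 64.0° from -156.2° passes through 180° before reaching +139.8°.

Yes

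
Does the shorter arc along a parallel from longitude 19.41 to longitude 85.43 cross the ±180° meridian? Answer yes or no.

No

Signed shortest Δλ = ((85.43 − 19.41 + 180) mod 360) − 180 = 66.02°.
Going east by 66.02° from +19.41° reaches +85.43° without touching 180°.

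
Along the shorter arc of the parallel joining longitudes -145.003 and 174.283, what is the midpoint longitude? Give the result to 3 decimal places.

-165.360°

Signed shortest Δλ from -145.003° to +174.283° is -40.714°.
Midpoint longitude = -145.003° + (-40.714°)/2 = -145.003° − 20.357° = -165.360°.
(The naïve average (-145.003 + +174.283)/2 = 14.64° is on the wrong side of the globe.)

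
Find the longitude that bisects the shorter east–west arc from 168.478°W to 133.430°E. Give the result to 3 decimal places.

Signed shortest Δλ from -168.478° to +133.430° is -58.092°.
Midpoint longitude = -168.478° + (-58.092°)/2 = -168.478° − 29.046° = -197.524°.
Normalise into (−180°, 180°]: +162.476°.
(The naïve average (-168.478 + +133.430)/2 = -17.524° is on the wrong side of the globe.)

162.476°E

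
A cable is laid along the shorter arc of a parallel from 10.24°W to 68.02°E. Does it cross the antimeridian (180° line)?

Signed shortest Δλ = ((68.02 − -10.24 + 180) mod 360) − 180 = 78.26°.
Going east by 78.26° from -10.24° reaches +68.02° without touching 180°.

No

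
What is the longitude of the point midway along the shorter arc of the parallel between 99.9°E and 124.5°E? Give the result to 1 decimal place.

Signed shortest Δλ from +99.9° to +124.5° is +24.6°.
Midpoint longitude = +99.9° + (+24.6°)/2 = +99.9° + 12.3° = +112.2°.

112.2°E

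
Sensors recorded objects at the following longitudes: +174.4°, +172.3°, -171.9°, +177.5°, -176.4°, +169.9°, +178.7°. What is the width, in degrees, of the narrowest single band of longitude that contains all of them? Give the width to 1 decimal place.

18.2°

Sort the longitudes: -176.4°, -171.9°, +169.9°, +172.3°, +174.4°, +177.5°, +178.7°.
Eastward gaps between consecutive values (wrapping around): 4.5°, 341.8°, 2.4°, 2.1°, 3.1°, 1.2°, 4.9°.
Largest gap = 341.8° ⇒ minimal covering band is its complement: 360° − 341.8° = 18.2°.
Band runs from +169.9° eastward to -171.9°, crossing the antimeridian.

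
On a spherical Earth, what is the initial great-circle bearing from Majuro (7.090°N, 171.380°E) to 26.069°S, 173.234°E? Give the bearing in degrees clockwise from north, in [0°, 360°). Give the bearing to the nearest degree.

Δλ = 173.234 − 171.380 = 1.854°.
θ = atan2( sin Δλ · cos φ₂ , cos φ₁ · sin φ₂ − sin φ₁ · cos φ₂ · cos Δλ )
  = atan2(0.02906, -0.54691) = 176.958° → normalised to [0°, 360°): 176.958°.

177°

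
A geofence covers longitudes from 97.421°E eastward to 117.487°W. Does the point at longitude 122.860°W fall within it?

Yes

Band width going east from +97.421° to -117.487°: ((-117.487 − 97.421) mod 360) = 145.092°.
Offset of -122.860° east of the west edge: ((-122.860 − 97.421) mod 360) = 139.719°.
139.719° ≤ 145.092° ⇒ inside.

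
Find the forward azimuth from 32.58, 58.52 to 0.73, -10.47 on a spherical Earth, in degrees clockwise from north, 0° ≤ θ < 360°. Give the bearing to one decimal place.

258.9°

Δλ = -10.47 − 58.52 = -68.99°.
θ = atan2( sin Δλ · cos φ₂ , cos φ₁ · sin φ₂ − sin φ₁ · cos φ₂ · cos Δλ )
  = atan2(-0.93344, -0.18231) = -101.051° → normalised to [0°, 360°): 258.949°.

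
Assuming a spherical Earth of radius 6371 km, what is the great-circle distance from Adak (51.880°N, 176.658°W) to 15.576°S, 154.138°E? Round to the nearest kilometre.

8014 km

Δλ = 154.138 − -176.658 = 330.796°; wrapped into (−180°, 180°]: -29.204°.
Δφ = -15.576 − 51.880 = -67.456°.
a = sin²(Δφ/2) + cos φ₁ · cos φ₂ · sin²(Δλ/2) = 0.346097.
c = 2·atan2(√a, √(1−a)) = 1.25791 rad → d = 6371·c ≈ 8014.14 km.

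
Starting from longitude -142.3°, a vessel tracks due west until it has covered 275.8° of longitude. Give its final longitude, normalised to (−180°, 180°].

-58.1°

Start at -142.3°; shift −275.8° → -418.1°.
-418.1° lies outside (−180°, 180°]; add 360° → -58.1°.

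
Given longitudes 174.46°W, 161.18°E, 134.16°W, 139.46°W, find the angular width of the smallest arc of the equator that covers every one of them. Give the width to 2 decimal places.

64.66°

Sort the longitudes: -174.46°, -139.46°, -134.16°, +161.18°.
Eastward gaps between consecutive values (wrapping around): 35.00°, 5.30°, 295.34°, 24.36°.
Largest gap = 295.34° ⇒ minimal covering band is its complement: 360° − 295.34° = 64.66°.
Band runs from +161.18° eastward to -134.16°, crossing the antimeridian.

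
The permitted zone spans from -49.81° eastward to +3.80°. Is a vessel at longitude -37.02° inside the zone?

Yes

Band width going east from -49.81° to +3.80°: ((3.80 − -49.81) mod 360) = 53.61°.
Offset of -37.02° east of the west edge: ((-37.02 − -49.81) mod 360) = 12.79°.
12.79° ≤ 53.61° ⇒ inside.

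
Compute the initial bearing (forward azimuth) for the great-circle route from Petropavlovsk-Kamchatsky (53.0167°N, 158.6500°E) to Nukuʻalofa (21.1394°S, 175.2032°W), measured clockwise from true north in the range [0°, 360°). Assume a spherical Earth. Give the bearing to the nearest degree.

Δλ = -175.2032 − 158.6500 = -333.8532°; wrapped into (−180°, 180°]: 26.1468°.
θ = atan2( sin Δλ · cos φ₂ , cos φ₁ · sin φ₂ − sin φ₁ · cos φ₂ · cos Δλ )
  = atan2(0.41102, -0.88577) = 155.108° → normalised to [0°, 360°): 155.108°.

155°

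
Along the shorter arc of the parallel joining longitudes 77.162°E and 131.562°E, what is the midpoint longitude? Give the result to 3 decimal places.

104.362°E

Signed shortest Δλ from +77.162° to +131.562° is +54.400°.
Midpoint longitude = +77.162° + (+54.400°)/2 = +77.162° + 27.200° = +104.362°.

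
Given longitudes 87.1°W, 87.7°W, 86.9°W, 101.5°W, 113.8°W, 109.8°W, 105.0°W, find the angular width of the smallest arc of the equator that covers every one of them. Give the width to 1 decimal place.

Sort the longitudes: -113.8°, -109.8°, -105.0°, -101.5°, -87.7°, -87.1°, -86.9°.
Eastward gaps between consecutive values (wrapping around): 4.0°, 4.8°, 3.5°, 13.8°, 0.6°, 0.2°, 333.1°.
Largest gap = 333.1° ⇒ minimal covering band is its complement: 360° − 333.1° = 26.9°.
Band runs from -113.8° eastward to -86.9°.

26.9°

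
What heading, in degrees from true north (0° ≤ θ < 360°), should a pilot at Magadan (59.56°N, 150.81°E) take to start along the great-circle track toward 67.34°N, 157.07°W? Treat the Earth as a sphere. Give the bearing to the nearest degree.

49°

Δλ = -157.07 − 150.81 = -307.88°; wrapped into (−180°, 180°]: 52.12°.
θ = atan2( sin Δλ · cos φ₂ , cos φ₁ · sin φ₂ − sin φ₁ · cos φ₂ · cos Δλ )
  = atan2(0.30409, 0.26358) = 49.082° → normalised to [0°, 360°): 49.082°.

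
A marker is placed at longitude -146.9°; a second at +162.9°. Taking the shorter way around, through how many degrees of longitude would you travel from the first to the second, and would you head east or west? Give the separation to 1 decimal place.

Raw difference: 162.9 − -146.9 = 309.8°.
Normalise into (−180°, 180°]: 309.8° − 360° = -50.2°.
Negative ⇒ the second point lies to the west; separation 50.2°.

50.2° west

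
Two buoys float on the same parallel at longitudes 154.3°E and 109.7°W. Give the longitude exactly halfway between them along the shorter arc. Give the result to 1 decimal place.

Signed shortest Δλ from +154.3° to -109.7° is +96.0°.
Midpoint longitude = +154.3° + (+96.0°)/2 = +154.3° + 48.0° = +202.3°.
Normalise into (−180°, 180°]: -157.7°.
(The naïve average (+154.3 + -109.7)/2 = 22.3° is on the wrong side of the globe.)

157.7°W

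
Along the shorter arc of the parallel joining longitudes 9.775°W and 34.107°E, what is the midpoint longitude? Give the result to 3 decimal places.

Signed shortest Δλ from -9.775° to +34.107° is +43.882°.
Midpoint longitude = -9.775° + (+43.882°)/2 = -9.775° + 21.941° = +12.166°.

12.166°E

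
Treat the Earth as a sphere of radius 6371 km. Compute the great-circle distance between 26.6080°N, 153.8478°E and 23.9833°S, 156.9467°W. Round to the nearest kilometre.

Δλ = -156.9467 − 153.8478 = -310.7945°; wrapped into (−180°, 180°]: 49.2055°.
Δφ = -23.9833 − 26.6080 = -50.5913°.
a = sin²(Δφ/2) + cos φ₁ · cos φ₂ · sin²(Δλ/2) = 0.324166.
c = 2·atan2(√a, √(1−a)) = 1.21144 rad → d = 6371·c ≈ 7718.11 km.

7718 km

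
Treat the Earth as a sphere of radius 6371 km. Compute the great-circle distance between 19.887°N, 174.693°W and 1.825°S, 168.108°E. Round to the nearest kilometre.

Δλ = 168.108 − -174.693 = 342.801°; wrapped into (−180°, 180°]: -17.199°.
Δφ = -1.825 − 19.887 = -21.712°.
a = sin²(Δφ/2) + cos φ₁ · cos φ₂ · sin²(Δλ/2) = 0.056487.
c = 2·atan2(√a, √(1−a)) = 0.47993 rad → d = 6371·c ≈ 3057.64 km.

3058 km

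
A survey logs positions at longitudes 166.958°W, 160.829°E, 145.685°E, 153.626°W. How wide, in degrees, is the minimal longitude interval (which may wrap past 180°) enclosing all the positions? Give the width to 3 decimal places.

60.689°

Sort the longitudes: -166.958°, -153.626°, +145.685°, +160.829°.
Eastward gaps between consecutive values (wrapping around): 13.332°, 299.311°, 15.144°, 32.213°.
Largest gap = 299.311° ⇒ minimal covering band is its complement: 360° − 299.311° = 60.689°.
Band runs from +145.685° eastward to -153.626°, crossing the antimeridian.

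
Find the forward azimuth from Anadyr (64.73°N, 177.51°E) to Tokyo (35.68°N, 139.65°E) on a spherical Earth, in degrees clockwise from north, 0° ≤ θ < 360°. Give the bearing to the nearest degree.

Δλ = 139.65 − 177.51 = -37.86°.
θ = atan2( sin Δλ · cos φ₂ , cos φ₁ · sin φ₂ − sin φ₁ · cos φ₂ · cos Δλ )
  = atan2(-0.49853, -0.33096) = -123.579° → normalised to [0°, 360°): 236.421°.

236°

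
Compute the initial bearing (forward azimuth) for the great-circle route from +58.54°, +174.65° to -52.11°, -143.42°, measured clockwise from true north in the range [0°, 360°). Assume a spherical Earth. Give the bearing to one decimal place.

152.9°

Δλ = -143.42 − 174.65 = -318.07°; wrapped into (−180°, 180°]: 41.93°.
θ = atan2( sin Δλ · cos φ₂ , cos φ₁ · sin φ₂ − sin φ₁ · cos φ₂ · cos Δλ )
  = atan2(0.41039, -0.80162) = 152.890° → normalised to [0°, 360°): 152.890°.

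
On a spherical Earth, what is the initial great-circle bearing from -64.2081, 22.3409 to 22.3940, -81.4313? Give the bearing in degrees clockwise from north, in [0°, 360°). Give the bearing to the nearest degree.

268°

Δλ = -81.4313 − 22.3409 = -103.7722°.
θ = atan2( sin Δλ · cos φ₂ , cos φ₁ · sin φ₂ − sin φ₁ · cos φ₂ · cos Δλ )
  = atan2(-0.89800, -0.03242) = -92.068° → normalised to [0°, 360°): 267.932°.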